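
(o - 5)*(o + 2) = o^2 - 3*o - 10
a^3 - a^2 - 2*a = a*(a - 2)*(a + 1)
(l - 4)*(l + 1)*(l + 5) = l^3 + 2*l^2 - 19*l - 20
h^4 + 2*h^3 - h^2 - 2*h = h*(h - 1)*(h + 1)*(h + 2)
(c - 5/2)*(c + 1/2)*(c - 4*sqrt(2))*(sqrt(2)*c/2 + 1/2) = sqrt(2)*c^4/2 - 7*c^3/2 - sqrt(2)*c^3 - 21*sqrt(2)*c^2/8 + 7*c^2 + 35*c/8 + 4*sqrt(2)*c + 5*sqrt(2)/2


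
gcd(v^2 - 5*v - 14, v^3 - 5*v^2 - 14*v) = v^2 - 5*v - 14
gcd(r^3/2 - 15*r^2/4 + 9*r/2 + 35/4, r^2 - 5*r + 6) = 1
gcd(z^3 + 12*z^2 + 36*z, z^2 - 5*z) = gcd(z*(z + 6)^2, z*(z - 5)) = z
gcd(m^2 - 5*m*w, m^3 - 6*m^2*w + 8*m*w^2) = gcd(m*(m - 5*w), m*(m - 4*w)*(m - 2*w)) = m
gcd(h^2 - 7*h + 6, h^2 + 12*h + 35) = 1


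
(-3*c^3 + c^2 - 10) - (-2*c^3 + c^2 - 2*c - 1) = -c^3 + 2*c - 9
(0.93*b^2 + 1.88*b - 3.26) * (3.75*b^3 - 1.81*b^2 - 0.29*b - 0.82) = 3.4875*b^5 + 5.3667*b^4 - 15.8975*b^3 + 4.5928*b^2 - 0.5962*b + 2.6732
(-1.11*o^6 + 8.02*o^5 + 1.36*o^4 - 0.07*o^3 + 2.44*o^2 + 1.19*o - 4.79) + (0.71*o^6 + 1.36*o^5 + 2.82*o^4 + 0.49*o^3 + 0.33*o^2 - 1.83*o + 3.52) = -0.4*o^6 + 9.38*o^5 + 4.18*o^4 + 0.42*o^3 + 2.77*o^2 - 0.64*o - 1.27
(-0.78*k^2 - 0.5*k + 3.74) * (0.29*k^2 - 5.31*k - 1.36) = -0.2262*k^4 + 3.9968*k^3 + 4.8004*k^2 - 19.1794*k - 5.0864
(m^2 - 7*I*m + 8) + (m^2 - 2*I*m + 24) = 2*m^2 - 9*I*m + 32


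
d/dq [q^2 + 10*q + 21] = 2*q + 10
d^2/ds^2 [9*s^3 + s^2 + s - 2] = 54*s + 2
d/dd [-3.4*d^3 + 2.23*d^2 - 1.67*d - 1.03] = -10.2*d^2 + 4.46*d - 1.67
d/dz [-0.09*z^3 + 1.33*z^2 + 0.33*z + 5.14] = -0.27*z^2 + 2.66*z + 0.33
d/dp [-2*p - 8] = -2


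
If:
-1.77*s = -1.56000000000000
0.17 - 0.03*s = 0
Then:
No Solution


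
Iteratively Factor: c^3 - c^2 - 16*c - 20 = (c - 5)*(c^2 + 4*c + 4) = (c - 5)*(c + 2)*(c + 2)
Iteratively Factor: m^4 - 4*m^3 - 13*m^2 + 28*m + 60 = (m - 3)*(m^3 - m^2 - 16*m - 20) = (m - 3)*(m + 2)*(m^2 - 3*m - 10) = (m - 3)*(m + 2)^2*(m - 5)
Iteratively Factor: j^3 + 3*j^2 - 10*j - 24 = (j - 3)*(j^2 + 6*j + 8) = (j - 3)*(j + 4)*(j + 2)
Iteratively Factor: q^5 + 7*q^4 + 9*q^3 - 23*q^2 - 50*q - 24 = (q + 3)*(q^4 + 4*q^3 - 3*q^2 - 14*q - 8) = (q + 1)*(q + 3)*(q^3 + 3*q^2 - 6*q - 8) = (q - 2)*(q + 1)*(q + 3)*(q^2 + 5*q + 4) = (q - 2)*(q + 1)^2*(q + 3)*(q + 4)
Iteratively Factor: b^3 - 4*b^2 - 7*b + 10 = (b - 1)*(b^2 - 3*b - 10) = (b - 1)*(b + 2)*(b - 5)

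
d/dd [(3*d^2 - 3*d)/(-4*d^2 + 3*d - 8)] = 3*(-d^2 - 16*d + 8)/(16*d^4 - 24*d^3 + 73*d^2 - 48*d + 64)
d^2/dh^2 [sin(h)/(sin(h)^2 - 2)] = (-sin(h)^4 - 10*sin(h)^2 + 8)*sin(h)/(sin(h)^2 - 2)^3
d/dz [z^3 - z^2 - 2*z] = 3*z^2 - 2*z - 2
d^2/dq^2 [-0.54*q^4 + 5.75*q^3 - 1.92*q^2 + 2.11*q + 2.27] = -6.48*q^2 + 34.5*q - 3.84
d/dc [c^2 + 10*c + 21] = 2*c + 10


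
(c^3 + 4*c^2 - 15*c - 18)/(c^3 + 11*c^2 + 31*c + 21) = (c^2 + 3*c - 18)/(c^2 + 10*c + 21)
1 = 1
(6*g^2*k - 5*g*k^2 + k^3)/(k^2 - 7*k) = (6*g^2 - 5*g*k + k^2)/(k - 7)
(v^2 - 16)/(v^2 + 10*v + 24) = (v - 4)/(v + 6)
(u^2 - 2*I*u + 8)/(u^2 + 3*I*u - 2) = (u - 4*I)/(u + I)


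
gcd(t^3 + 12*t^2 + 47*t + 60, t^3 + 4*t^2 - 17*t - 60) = t^2 + 8*t + 15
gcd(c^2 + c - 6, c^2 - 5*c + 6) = c - 2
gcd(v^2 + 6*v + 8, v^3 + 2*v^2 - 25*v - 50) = v + 2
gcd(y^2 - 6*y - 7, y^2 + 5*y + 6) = 1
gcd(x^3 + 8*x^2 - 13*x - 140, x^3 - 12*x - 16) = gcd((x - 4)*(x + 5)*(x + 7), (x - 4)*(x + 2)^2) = x - 4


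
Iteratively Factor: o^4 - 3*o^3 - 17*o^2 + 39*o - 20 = (o + 4)*(o^3 - 7*o^2 + 11*o - 5) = (o - 1)*(o + 4)*(o^2 - 6*o + 5) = (o - 5)*(o - 1)*(o + 4)*(o - 1)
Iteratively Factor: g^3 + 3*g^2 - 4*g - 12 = (g - 2)*(g^2 + 5*g + 6) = (g - 2)*(g + 2)*(g + 3)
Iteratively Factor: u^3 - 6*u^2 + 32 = (u + 2)*(u^2 - 8*u + 16) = (u - 4)*(u + 2)*(u - 4)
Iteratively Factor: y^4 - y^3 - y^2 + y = (y)*(y^3 - y^2 - y + 1) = y*(y - 1)*(y^2 - 1) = y*(y - 1)^2*(y + 1)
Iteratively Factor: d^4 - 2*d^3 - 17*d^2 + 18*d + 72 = (d + 2)*(d^3 - 4*d^2 - 9*d + 36) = (d + 2)*(d + 3)*(d^2 - 7*d + 12) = (d - 4)*(d + 2)*(d + 3)*(d - 3)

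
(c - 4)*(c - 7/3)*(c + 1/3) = c^3 - 6*c^2 + 65*c/9 + 28/9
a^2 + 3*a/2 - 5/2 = (a - 1)*(a + 5/2)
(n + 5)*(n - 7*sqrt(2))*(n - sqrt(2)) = n^3 - 8*sqrt(2)*n^2 + 5*n^2 - 40*sqrt(2)*n + 14*n + 70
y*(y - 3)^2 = y^3 - 6*y^2 + 9*y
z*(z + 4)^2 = z^3 + 8*z^2 + 16*z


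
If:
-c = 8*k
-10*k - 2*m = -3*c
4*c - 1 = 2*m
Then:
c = -4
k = 1/2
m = -17/2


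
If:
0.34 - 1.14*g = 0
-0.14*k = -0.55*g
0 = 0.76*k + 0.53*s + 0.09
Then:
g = 0.30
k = 1.17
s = -1.85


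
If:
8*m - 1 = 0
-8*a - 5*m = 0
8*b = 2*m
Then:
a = -5/64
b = 1/32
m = 1/8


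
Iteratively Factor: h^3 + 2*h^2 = (h)*(h^2 + 2*h) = h*(h + 2)*(h)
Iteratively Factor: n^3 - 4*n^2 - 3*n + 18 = (n + 2)*(n^2 - 6*n + 9) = (n - 3)*(n + 2)*(n - 3)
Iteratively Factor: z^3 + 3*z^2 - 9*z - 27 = (z - 3)*(z^2 + 6*z + 9) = (z - 3)*(z + 3)*(z + 3)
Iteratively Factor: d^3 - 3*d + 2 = (d - 1)*(d^2 + d - 2) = (d - 1)^2*(d + 2)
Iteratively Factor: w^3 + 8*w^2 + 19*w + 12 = (w + 1)*(w^2 + 7*w + 12) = (w + 1)*(w + 3)*(w + 4)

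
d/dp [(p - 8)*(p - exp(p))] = p + (1 - exp(p))*(p - 8) - exp(p)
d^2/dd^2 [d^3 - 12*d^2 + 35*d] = 6*d - 24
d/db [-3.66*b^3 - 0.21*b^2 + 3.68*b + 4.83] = -10.98*b^2 - 0.42*b + 3.68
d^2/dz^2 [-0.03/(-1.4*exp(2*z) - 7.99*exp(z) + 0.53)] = (-(0.168*exp(z) + 0.2397)*(1.4*exp(2*z) + 7.99*exp(z) - 0.53) + 0.03*(2.8*exp(z) + 7.99)*(5.6*exp(z) + 15.98)*exp(z))*exp(z)/(1.4*exp(2*z) + 7.99*exp(z) - 0.53)^3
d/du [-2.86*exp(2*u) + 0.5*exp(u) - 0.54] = (0.5 - 5.72*exp(u))*exp(u)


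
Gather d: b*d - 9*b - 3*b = b*d - 12*b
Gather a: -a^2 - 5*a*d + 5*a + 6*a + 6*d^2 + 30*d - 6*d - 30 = -a^2 + a*(11 - 5*d) + 6*d^2 + 24*d - 30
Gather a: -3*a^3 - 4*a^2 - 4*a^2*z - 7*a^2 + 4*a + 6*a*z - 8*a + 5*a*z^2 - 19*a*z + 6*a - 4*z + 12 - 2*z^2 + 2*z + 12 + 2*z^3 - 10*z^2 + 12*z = -3*a^3 + a^2*(-4*z - 11) + a*(5*z^2 - 13*z + 2) + 2*z^3 - 12*z^2 + 10*z + 24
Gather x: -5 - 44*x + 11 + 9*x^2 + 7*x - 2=9*x^2 - 37*x + 4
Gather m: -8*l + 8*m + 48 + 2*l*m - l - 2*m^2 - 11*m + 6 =-9*l - 2*m^2 + m*(2*l - 3) + 54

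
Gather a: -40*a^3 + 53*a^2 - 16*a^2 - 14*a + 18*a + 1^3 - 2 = -40*a^3 + 37*a^2 + 4*a - 1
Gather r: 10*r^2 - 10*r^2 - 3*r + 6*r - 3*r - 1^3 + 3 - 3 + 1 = 0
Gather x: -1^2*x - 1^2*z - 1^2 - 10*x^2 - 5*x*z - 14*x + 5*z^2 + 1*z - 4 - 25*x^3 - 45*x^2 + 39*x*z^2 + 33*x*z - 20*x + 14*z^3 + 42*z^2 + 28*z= -25*x^3 - 55*x^2 + x*(39*z^2 + 28*z - 35) + 14*z^3 + 47*z^2 + 28*z - 5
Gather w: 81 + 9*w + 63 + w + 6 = 10*w + 150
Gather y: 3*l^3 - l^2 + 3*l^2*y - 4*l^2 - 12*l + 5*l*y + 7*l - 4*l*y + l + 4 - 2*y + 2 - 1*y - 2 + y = 3*l^3 - 5*l^2 - 4*l + y*(3*l^2 + l - 2) + 4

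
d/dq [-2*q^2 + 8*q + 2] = 8 - 4*q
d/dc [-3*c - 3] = -3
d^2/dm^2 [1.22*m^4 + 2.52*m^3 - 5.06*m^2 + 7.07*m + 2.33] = 14.64*m^2 + 15.12*m - 10.12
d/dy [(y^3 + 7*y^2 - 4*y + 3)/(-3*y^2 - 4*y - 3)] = (-3*y^4 - 8*y^3 - 49*y^2 - 24*y + 24)/(9*y^4 + 24*y^3 + 34*y^2 + 24*y + 9)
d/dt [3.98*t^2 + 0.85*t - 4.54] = 7.96*t + 0.85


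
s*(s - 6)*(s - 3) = s^3 - 9*s^2 + 18*s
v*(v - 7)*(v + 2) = v^3 - 5*v^2 - 14*v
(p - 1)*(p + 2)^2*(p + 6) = p^4 + 9*p^3 + 18*p^2 - 4*p - 24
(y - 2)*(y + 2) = y^2 - 4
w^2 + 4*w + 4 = (w + 2)^2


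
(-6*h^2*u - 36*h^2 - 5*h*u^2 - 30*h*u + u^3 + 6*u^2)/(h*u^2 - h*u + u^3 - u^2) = (-6*h*u - 36*h + u^2 + 6*u)/(u*(u - 1))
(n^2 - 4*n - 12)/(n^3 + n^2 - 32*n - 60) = 1/(n + 5)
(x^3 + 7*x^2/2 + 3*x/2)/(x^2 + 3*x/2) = (2*x^2 + 7*x + 3)/(2*x + 3)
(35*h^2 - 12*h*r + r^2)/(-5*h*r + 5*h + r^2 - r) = (-7*h + r)/(r - 1)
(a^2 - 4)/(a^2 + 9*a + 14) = (a - 2)/(a + 7)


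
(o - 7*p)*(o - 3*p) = o^2 - 10*o*p + 21*p^2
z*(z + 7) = z^2 + 7*z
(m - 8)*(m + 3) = m^2 - 5*m - 24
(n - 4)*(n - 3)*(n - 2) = n^3 - 9*n^2 + 26*n - 24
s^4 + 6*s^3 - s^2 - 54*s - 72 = (s - 3)*(s + 2)*(s + 3)*(s + 4)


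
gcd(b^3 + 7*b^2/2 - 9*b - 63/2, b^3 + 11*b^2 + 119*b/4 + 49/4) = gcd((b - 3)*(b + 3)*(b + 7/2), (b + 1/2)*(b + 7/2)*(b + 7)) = b + 7/2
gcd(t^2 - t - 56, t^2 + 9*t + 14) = t + 7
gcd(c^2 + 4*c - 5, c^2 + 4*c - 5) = c^2 + 4*c - 5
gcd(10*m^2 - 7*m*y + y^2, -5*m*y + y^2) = -5*m + y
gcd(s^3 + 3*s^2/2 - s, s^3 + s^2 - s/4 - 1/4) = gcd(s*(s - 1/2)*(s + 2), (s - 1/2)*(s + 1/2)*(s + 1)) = s - 1/2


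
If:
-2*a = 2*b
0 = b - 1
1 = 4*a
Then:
No Solution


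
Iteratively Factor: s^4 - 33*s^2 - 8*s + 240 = (s - 5)*(s^3 + 5*s^2 - 8*s - 48) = (s - 5)*(s + 4)*(s^2 + s - 12) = (s - 5)*(s + 4)^2*(s - 3)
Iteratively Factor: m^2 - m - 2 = (m + 1)*(m - 2)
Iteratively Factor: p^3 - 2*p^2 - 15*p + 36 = (p - 3)*(p^2 + p - 12) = (p - 3)*(p + 4)*(p - 3)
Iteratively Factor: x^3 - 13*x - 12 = (x + 3)*(x^2 - 3*x - 4) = (x - 4)*(x + 3)*(x + 1)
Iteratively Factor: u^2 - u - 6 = (u + 2)*(u - 3)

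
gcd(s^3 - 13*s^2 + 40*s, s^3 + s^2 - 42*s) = s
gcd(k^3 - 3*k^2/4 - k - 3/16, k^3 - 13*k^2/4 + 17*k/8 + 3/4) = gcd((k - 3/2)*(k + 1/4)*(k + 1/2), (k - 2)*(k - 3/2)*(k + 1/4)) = k^2 - 5*k/4 - 3/8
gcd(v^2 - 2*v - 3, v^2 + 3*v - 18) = v - 3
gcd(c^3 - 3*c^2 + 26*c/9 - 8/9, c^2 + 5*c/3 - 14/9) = c - 2/3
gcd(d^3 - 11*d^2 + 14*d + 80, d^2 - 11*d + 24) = d - 8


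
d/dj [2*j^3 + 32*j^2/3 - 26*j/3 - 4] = 6*j^2 + 64*j/3 - 26/3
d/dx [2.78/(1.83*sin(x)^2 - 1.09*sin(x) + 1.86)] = (3.0302 - 10.1748*sin(x))*cos(x)/(1.83*sin(x)^2 - 1.09*sin(x) + 1.86)^2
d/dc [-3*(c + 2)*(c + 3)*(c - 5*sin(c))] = 3*(c + 2)*(c + 3)*(5*cos(c) - 1) - 3*(c + 2)*(c - 5*sin(c)) - 3*(c + 3)*(c - 5*sin(c))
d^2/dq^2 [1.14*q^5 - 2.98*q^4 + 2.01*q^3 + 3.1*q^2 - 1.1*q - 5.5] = 22.8*q^3 - 35.76*q^2 + 12.06*q + 6.2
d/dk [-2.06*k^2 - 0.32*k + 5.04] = -4.12*k - 0.32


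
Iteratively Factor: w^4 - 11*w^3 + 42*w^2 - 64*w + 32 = (w - 4)*(w^3 - 7*w^2 + 14*w - 8) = (w - 4)^2*(w^2 - 3*w + 2) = (w - 4)^2*(w - 1)*(w - 2)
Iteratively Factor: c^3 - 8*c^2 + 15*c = (c - 5)*(c^2 - 3*c) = (c - 5)*(c - 3)*(c)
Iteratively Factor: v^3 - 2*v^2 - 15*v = (v)*(v^2 - 2*v - 15) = v*(v - 5)*(v + 3)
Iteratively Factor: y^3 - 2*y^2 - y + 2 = (y - 2)*(y^2 - 1) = (y - 2)*(y - 1)*(y + 1)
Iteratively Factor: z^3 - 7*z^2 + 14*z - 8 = (z - 2)*(z^2 - 5*z + 4) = (z - 2)*(z - 1)*(z - 4)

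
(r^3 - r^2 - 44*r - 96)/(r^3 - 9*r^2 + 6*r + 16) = (r^2 + 7*r + 12)/(r^2 - r - 2)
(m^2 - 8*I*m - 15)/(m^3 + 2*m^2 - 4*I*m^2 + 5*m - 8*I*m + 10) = (m - 3*I)/(m^2 + m*(2 + I) + 2*I)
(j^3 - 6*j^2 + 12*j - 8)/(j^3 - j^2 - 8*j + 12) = (j - 2)/(j + 3)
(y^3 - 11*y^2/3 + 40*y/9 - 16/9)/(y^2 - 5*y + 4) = (9*y^2 - 24*y + 16)/(9*(y - 4))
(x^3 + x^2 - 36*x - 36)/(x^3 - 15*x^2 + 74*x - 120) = (x^2 + 7*x + 6)/(x^2 - 9*x + 20)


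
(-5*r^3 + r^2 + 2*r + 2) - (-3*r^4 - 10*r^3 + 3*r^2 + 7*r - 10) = 3*r^4 + 5*r^3 - 2*r^2 - 5*r + 12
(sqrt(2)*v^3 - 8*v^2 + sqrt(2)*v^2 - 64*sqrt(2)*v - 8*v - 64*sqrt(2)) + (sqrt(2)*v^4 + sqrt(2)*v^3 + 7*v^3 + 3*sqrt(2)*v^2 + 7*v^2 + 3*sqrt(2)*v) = sqrt(2)*v^4 + 2*sqrt(2)*v^3 + 7*v^3 - v^2 + 4*sqrt(2)*v^2 - 61*sqrt(2)*v - 8*v - 64*sqrt(2)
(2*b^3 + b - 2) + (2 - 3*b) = 2*b^3 - 2*b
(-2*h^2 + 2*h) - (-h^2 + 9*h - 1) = -h^2 - 7*h + 1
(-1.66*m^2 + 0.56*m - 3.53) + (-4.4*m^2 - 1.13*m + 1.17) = -6.06*m^2 - 0.57*m - 2.36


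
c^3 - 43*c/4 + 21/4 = (c - 3)*(c - 1/2)*(c + 7/2)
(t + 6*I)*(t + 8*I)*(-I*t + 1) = -I*t^3 + 15*t^2 + 62*I*t - 48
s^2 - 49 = (s - 7)*(s + 7)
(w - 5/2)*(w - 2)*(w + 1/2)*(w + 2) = w^4 - 2*w^3 - 21*w^2/4 + 8*w + 5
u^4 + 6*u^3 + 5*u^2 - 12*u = u*(u - 1)*(u + 3)*(u + 4)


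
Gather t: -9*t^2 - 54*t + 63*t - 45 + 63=-9*t^2 + 9*t + 18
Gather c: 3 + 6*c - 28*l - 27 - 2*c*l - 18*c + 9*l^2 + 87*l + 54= c*(-2*l - 12) + 9*l^2 + 59*l + 30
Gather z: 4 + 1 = 5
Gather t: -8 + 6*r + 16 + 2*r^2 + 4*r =2*r^2 + 10*r + 8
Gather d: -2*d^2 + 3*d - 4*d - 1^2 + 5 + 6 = -2*d^2 - d + 10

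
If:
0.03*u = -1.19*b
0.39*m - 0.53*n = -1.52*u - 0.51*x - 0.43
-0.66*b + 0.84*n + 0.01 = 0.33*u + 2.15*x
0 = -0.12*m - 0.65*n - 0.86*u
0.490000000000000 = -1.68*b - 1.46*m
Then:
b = 0.00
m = -0.34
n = 0.26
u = -0.15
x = 0.13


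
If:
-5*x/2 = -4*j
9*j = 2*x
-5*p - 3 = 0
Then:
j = 0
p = -3/5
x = 0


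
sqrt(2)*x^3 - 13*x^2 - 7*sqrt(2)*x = x*(x - 7*sqrt(2))*(sqrt(2)*x + 1)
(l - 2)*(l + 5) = l^2 + 3*l - 10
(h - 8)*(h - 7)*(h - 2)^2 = h^4 - 19*h^3 + 120*h^2 - 284*h + 224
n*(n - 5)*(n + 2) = n^3 - 3*n^2 - 10*n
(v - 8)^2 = v^2 - 16*v + 64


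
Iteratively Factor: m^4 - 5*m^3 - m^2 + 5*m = (m)*(m^3 - 5*m^2 - m + 5) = m*(m - 5)*(m^2 - 1) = m*(m - 5)*(m - 1)*(m + 1)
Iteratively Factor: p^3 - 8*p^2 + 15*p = (p - 3)*(p^2 - 5*p) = (p - 5)*(p - 3)*(p)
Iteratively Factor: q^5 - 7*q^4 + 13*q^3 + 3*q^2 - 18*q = (q - 3)*(q^4 - 4*q^3 + q^2 + 6*q) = (q - 3)*(q + 1)*(q^3 - 5*q^2 + 6*q) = (q - 3)*(q - 2)*(q + 1)*(q^2 - 3*q) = q*(q - 3)*(q - 2)*(q + 1)*(q - 3)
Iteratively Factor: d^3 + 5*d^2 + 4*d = (d)*(d^2 + 5*d + 4) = d*(d + 4)*(d + 1)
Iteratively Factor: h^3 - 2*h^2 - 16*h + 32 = (h - 2)*(h^2 - 16) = (h - 2)*(h + 4)*(h - 4)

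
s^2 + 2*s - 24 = (s - 4)*(s + 6)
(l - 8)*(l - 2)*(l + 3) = l^3 - 7*l^2 - 14*l + 48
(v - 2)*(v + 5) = v^2 + 3*v - 10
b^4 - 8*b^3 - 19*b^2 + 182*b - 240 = (b - 8)*(b - 3)*(b - 2)*(b + 5)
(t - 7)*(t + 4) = t^2 - 3*t - 28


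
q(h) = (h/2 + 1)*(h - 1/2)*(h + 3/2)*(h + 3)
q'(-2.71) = -0.36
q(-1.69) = 0.08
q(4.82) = 728.05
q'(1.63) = 50.41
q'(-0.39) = -1.62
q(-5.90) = 159.24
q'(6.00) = 818.62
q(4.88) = 757.49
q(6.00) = 1485.00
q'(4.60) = 433.39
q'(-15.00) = -4877.62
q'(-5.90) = -156.82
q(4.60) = 627.25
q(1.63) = 29.72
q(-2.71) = -0.40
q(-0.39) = -2.08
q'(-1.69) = -0.15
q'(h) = (h/2 + 1)*(h - 1/2)*(h + 3/2) + (h/2 + 1)*(h - 1/2)*(h + 3) + (h/2 + 1)*(h + 3/2)*(h + 3) + (h - 1/2)*(h + 3/2)*(h + 3)/2 = 2*h^3 + 9*h^2 + 41*h/4 + 9/8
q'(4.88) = 497.90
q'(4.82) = 483.58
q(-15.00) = 16321.50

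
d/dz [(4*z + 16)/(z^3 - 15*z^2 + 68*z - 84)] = 4*(-2*z^3 + 3*z^2 + 120*z - 356)/(z^6 - 30*z^5 + 361*z^4 - 2208*z^3 + 7144*z^2 - 11424*z + 7056)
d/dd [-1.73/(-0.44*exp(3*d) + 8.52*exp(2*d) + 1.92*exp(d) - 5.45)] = (-2.2836*exp(2*d) + 29.4792*exp(d) + 3.3216)*exp(d)/(0.44*exp(3*d) - 8.52*exp(2*d) - 1.92*exp(d) + 5.45)^2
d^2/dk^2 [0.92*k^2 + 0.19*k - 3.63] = 1.84000000000000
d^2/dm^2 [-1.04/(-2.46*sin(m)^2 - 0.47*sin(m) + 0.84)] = (-25.174656*sin(m)^4 - 3.607344*sin(m)^3 + 28.936024*sin(m)^2 + 6.804096*sin(m) + 4.757584)/(2.46*sin(m)^2 + 0.47*sin(m) - 0.84)^3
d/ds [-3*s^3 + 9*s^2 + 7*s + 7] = -9*s^2 + 18*s + 7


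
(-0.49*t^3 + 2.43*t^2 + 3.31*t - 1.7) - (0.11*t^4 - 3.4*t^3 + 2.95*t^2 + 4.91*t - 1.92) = -0.11*t^4 + 2.91*t^3 - 0.52*t^2 - 1.6*t + 0.22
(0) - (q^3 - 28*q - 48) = -q^3 + 28*q + 48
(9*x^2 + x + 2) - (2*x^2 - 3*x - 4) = 7*x^2 + 4*x + 6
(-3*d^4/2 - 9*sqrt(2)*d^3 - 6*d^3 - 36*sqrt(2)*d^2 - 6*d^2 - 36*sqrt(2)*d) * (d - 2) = -3*d^5/2 - 9*sqrt(2)*d^4 - 3*d^4 - 18*sqrt(2)*d^3 + 6*d^3 + 12*d^2 + 36*sqrt(2)*d^2 + 72*sqrt(2)*d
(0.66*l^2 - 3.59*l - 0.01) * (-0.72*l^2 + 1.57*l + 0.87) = -0.4752*l^4 + 3.621*l^3 - 5.0549*l^2 - 3.139*l - 0.0087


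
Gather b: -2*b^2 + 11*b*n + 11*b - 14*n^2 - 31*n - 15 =-2*b^2 + b*(11*n + 11) - 14*n^2 - 31*n - 15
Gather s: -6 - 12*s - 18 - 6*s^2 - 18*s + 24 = -6*s^2 - 30*s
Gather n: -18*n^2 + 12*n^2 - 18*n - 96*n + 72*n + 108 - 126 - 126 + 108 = -6*n^2 - 42*n - 36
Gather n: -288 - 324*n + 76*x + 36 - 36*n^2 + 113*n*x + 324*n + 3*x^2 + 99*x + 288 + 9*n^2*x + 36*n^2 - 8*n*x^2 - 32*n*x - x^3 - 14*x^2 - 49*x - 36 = 9*n^2*x + n*(-8*x^2 + 81*x) - x^3 - 11*x^2 + 126*x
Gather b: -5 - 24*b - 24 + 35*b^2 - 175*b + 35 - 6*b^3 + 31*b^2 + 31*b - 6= -6*b^3 + 66*b^2 - 168*b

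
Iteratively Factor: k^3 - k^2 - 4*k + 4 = (k - 2)*(k^2 + k - 2) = (k - 2)*(k + 2)*(k - 1)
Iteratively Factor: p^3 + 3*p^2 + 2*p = (p + 2)*(p^2 + p) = p*(p + 2)*(p + 1)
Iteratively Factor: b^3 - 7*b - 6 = (b + 1)*(b^2 - b - 6) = (b - 3)*(b + 1)*(b + 2)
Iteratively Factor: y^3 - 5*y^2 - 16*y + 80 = (y + 4)*(y^2 - 9*y + 20) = (y - 5)*(y + 4)*(y - 4)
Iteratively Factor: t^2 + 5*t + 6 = (t + 3)*(t + 2)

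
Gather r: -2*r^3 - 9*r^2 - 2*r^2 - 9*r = -2*r^3 - 11*r^2 - 9*r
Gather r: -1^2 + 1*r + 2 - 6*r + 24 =25 - 5*r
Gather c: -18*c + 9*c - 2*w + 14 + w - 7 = -9*c - w + 7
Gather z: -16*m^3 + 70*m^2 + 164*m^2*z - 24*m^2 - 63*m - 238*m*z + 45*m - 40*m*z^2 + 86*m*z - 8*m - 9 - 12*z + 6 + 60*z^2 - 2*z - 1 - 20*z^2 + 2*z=-16*m^3 + 46*m^2 - 26*m + z^2*(40 - 40*m) + z*(164*m^2 - 152*m - 12) - 4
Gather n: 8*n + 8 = 8*n + 8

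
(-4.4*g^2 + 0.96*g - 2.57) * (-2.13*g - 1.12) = 9.372*g^3 + 2.8832*g^2 + 4.3989*g + 2.8784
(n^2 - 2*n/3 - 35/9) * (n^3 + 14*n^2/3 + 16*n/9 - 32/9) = n^5 + 4*n^4 - 47*n^3/9 - 206*n^2/9 - 368*n/81 + 1120/81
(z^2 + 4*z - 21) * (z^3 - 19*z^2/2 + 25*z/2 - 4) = z^5 - 11*z^4/2 - 93*z^3/2 + 491*z^2/2 - 557*z/2 + 84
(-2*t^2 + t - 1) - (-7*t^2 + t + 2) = 5*t^2 - 3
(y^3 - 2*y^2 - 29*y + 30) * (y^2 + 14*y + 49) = y^5 + 12*y^4 - 8*y^3 - 474*y^2 - 1001*y + 1470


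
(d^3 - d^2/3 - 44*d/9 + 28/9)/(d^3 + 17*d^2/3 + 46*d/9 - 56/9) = (d - 2)/(d + 4)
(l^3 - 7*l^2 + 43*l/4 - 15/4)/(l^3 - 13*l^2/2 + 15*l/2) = (l - 1/2)/l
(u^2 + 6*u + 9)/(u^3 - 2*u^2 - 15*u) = (u + 3)/(u*(u - 5))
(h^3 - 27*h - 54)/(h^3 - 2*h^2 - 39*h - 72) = (h - 6)/(h - 8)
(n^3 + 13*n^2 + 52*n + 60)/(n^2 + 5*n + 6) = (n^2 + 11*n + 30)/(n + 3)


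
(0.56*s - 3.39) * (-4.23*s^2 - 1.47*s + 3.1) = -2.3688*s^3 + 13.5165*s^2 + 6.7193*s - 10.509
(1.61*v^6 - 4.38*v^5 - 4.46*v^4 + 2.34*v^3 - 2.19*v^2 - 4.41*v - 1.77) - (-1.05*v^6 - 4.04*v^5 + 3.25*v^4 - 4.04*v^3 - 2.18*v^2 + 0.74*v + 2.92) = 2.66*v^6 - 0.34*v^5 - 7.71*v^4 + 6.38*v^3 - 0.00999999999999979*v^2 - 5.15*v - 4.69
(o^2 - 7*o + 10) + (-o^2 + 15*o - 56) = 8*o - 46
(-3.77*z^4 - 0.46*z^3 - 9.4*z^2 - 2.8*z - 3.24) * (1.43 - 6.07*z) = 22.8839*z^5 - 2.5989*z^4 + 56.4002*z^3 + 3.554*z^2 + 15.6628*z - 4.6332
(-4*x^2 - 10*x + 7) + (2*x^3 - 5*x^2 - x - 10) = 2*x^3 - 9*x^2 - 11*x - 3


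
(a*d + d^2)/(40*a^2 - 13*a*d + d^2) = d*(a + d)/(40*a^2 - 13*a*d + d^2)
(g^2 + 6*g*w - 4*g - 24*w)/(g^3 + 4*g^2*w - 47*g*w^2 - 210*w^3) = (4 - g)/(-g^2 + 2*g*w + 35*w^2)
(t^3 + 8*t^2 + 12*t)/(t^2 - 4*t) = (t^2 + 8*t + 12)/(t - 4)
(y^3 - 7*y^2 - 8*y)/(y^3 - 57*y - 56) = y/(y + 7)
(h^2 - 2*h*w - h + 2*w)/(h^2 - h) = (h - 2*w)/h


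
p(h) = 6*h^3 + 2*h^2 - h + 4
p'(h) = 18*h^2 + 4*h - 1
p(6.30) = 1577.36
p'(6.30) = 738.62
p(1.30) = 19.26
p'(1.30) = 34.62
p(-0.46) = 4.30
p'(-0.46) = 0.97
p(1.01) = 11.21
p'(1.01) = 21.40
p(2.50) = 107.75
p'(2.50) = 121.50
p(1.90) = 50.47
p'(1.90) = 71.58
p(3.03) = 186.24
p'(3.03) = 176.38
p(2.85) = 156.29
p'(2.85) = 156.60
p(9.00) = 4531.00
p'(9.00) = 1493.00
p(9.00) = 4531.00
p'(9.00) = 1493.00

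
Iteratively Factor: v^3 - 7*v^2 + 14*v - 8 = (v - 2)*(v^2 - 5*v + 4) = (v - 2)*(v - 1)*(v - 4)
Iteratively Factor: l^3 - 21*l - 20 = (l - 5)*(l^2 + 5*l + 4) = (l - 5)*(l + 4)*(l + 1)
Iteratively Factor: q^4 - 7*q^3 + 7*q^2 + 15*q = (q)*(q^3 - 7*q^2 + 7*q + 15) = q*(q - 3)*(q^2 - 4*q - 5) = q*(q - 5)*(q - 3)*(q + 1)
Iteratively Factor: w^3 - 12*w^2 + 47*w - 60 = (w - 3)*(w^2 - 9*w + 20) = (w - 4)*(w - 3)*(w - 5)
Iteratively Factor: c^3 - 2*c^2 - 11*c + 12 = (c + 3)*(c^2 - 5*c + 4) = (c - 1)*(c + 3)*(c - 4)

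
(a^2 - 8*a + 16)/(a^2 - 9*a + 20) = (a - 4)/(a - 5)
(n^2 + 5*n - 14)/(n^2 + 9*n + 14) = (n - 2)/(n + 2)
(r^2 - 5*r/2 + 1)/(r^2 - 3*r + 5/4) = 2*(r - 2)/(2*r - 5)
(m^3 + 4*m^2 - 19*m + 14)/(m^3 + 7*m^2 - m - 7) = (m - 2)/(m + 1)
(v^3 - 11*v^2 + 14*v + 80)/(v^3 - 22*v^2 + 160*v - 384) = (v^2 - 3*v - 10)/(v^2 - 14*v + 48)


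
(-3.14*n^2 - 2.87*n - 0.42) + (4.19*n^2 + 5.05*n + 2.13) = 1.05*n^2 + 2.18*n + 1.71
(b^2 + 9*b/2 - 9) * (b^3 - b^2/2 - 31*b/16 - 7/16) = b^5 + 4*b^4 - 211*b^3/16 - 149*b^2/32 + 495*b/32 + 63/16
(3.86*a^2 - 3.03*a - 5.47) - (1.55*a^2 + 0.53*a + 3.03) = 2.31*a^2 - 3.56*a - 8.5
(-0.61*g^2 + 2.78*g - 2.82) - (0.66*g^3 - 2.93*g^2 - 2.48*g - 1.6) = -0.66*g^3 + 2.32*g^2 + 5.26*g - 1.22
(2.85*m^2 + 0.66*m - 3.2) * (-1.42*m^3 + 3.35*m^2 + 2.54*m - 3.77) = -4.047*m^5 + 8.6103*m^4 + 13.994*m^3 - 19.7881*m^2 - 10.6162*m + 12.064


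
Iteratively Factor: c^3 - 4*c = (c + 2)*(c^2 - 2*c) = c*(c + 2)*(c - 2)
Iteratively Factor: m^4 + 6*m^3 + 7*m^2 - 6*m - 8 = (m + 4)*(m^3 + 2*m^2 - m - 2) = (m + 2)*(m + 4)*(m^2 - 1) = (m - 1)*(m + 2)*(m + 4)*(m + 1)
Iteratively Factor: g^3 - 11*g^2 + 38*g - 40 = (g - 2)*(g^2 - 9*g + 20) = (g - 5)*(g - 2)*(g - 4)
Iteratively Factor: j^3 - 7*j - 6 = (j - 3)*(j^2 + 3*j + 2) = (j - 3)*(j + 2)*(j + 1)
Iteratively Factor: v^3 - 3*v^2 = (v)*(v^2 - 3*v) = v*(v - 3)*(v)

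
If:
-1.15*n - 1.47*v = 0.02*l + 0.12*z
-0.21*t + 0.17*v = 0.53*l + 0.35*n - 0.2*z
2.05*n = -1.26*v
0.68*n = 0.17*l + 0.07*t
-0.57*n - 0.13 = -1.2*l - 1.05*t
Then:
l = -0.06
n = 0.01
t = 0.19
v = -0.01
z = 0.06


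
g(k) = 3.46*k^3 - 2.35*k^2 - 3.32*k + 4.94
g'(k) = 10.38*k^2 - 4.7*k - 3.32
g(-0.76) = 4.59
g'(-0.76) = 6.25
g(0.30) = 3.83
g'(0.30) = -3.80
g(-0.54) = 5.50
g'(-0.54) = 2.24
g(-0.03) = 5.04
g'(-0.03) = -3.17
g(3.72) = 138.19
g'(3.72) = 122.84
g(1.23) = 3.74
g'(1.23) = 6.60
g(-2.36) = -45.79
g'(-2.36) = 65.58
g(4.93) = 346.04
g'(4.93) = 225.79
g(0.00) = 4.94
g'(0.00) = -3.32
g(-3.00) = -99.67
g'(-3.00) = 104.20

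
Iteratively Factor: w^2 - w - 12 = (w - 4)*(w + 3)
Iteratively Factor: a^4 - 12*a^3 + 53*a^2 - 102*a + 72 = (a - 4)*(a^3 - 8*a^2 + 21*a - 18) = (a - 4)*(a - 2)*(a^2 - 6*a + 9) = (a - 4)*(a - 3)*(a - 2)*(a - 3)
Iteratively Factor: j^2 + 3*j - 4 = (j + 4)*(j - 1)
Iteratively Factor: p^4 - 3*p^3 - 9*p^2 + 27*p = (p)*(p^3 - 3*p^2 - 9*p + 27) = p*(p - 3)*(p^2 - 9) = p*(p - 3)^2*(p + 3)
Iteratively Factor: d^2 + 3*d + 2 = (d + 1)*(d + 2)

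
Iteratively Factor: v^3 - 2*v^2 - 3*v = (v)*(v^2 - 2*v - 3) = v*(v + 1)*(v - 3)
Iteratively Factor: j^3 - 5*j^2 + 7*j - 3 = (j - 1)*(j^2 - 4*j + 3) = (j - 1)^2*(j - 3)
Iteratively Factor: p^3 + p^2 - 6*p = (p - 2)*(p^2 + 3*p) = p*(p - 2)*(p + 3)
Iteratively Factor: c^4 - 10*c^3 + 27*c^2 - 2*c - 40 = (c - 4)*(c^3 - 6*c^2 + 3*c + 10) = (c - 5)*(c - 4)*(c^2 - c - 2) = (c - 5)*(c - 4)*(c + 1)*(c - 2)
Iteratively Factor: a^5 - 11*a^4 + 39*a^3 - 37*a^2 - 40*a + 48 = (a - 4)*(a^4 - 7*a^3 + 11*a^2 + 7*a - 12) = (a - 4)*(a + 1)*(a^3 - 8*a^2 + 19*a - 12) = (a - 4)*(a - 1)*(a + 1)*(a^2 - 7*a + 12) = (a - 4)^2*(a - 1)*(a + 1)*(a - 3)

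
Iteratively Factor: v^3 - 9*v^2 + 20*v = (v)*(v^2 - 9*v + 20) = v*(v - 5)*(v - 4)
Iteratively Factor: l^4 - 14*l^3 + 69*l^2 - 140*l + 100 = (l - 2)*(l^3 - 12*l^2 + 45*l - 50) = (l - 2)^2*(l^2 - 10*l + 25) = (l - 5)*(l - 2)^2*(l - 5)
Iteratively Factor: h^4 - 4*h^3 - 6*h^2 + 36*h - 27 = (h - 3)*(h^3 - h^2 - 9*h + 9) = (h - 3)*(h + 3)*(h^2 - 4*h + 3) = (h - 3)^2*(h + 3)*(h - 1)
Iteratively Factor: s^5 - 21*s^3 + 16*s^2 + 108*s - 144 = (s - 2)*(s^4 + 2*s^3 - 17*s^2 - 18*s + 72) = (s - 2)^2*(s^3 + 4*s^2 - 9*s - 36) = (s - 2)^2*(s + 4)*(s^2 - 9) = (s - 3)*(s - 2)^2*(s + 4)*(s + 3)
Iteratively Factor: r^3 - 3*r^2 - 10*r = (r)*(r^2 - 3*r - 10) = r*(r - 5)*(r + 2)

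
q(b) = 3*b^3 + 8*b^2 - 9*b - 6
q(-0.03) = -5.72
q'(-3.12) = 28.69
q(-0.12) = -4.81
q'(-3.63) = 51.51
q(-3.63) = -11.41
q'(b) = 9*b^2 + 16*b - 9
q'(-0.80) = -16.04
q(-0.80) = 4.78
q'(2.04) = 61.09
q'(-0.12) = -10.79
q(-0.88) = 6.07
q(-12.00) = -3930.00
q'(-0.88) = -16.11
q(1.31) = 2.68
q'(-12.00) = 1095.00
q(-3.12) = 8.84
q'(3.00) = 120.00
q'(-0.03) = -9.47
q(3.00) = 120.00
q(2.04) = 34.40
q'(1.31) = 27.40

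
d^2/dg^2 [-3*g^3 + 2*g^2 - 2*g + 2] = 4 - 18*g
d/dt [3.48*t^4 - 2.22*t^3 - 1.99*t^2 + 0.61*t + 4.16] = 13.92*t^3 - 6.66*t^2 - 3.98*t + 0.61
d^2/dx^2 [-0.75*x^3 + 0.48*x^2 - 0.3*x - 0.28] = 0.96 - 4.5*x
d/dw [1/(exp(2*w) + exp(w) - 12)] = (-2*exp(w) - 1)*exp(w)/(exp(2*w) + exp(w) - 12)^2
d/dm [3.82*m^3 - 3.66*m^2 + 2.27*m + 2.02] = 11.46*m^2 - 7.32*m + 2.27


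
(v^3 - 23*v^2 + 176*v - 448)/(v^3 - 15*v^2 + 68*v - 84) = (v^2 - 16*v + 64)/(v^2 - 8*v + 12)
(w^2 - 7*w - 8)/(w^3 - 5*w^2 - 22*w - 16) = 1/(w + 2)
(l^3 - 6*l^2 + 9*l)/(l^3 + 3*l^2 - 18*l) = (l - 3)/(l + 6)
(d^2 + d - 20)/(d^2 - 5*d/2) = 2*(d^2 + d - 20)/(d*(2*d - 5))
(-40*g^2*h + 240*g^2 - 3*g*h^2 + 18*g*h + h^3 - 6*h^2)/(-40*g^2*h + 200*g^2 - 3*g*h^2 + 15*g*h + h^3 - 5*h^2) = (h - 6)/(h - 5)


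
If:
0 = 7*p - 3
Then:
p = 3/7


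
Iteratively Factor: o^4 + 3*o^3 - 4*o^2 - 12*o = (o + 2)*(o^3 + o^2 - 6*o) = o*(o + 2)*(o^2 + o - 6) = o*(o - 2)*(o + 2)*(o + 3)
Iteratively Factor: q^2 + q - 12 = (q + 4)*(q - 3)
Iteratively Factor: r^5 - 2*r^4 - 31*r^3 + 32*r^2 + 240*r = (r)*(r^4 - 2*r^3 - 31*r^2 + 32*r + 240) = r*(r - 4)*(r^3 + 2*r^2 - 23*r - 60) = r*(r - 4)*(r + 3)*(r^2 - r - 20) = r*(r - 5)*(r - 4)*(r + 3)*(r + 4)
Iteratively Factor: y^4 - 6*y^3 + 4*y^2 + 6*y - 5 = (y - 5)*(y^3 - y^2 - y + 1) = (y - 5)*(y + 1)*(y^2 - 2*y + 1) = (y - 5)*(y - 1)*(y + 1)*(y - 1)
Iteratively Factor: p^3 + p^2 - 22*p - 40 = (p + 2)*(p^2 - p - 20) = (p - 5)*(p + 2)*(p + 4)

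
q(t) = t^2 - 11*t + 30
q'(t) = 2*t - 11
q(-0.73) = 38.56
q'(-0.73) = -12.46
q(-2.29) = 60.43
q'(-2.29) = -15.58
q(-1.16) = 44.11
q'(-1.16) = -13.32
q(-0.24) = 32.70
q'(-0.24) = -11.48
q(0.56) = 24.15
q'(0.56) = -9.88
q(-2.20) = 59.04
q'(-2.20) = -15.40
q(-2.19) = 58.89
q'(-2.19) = -15.38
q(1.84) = 13.15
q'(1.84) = -7.32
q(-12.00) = 306.00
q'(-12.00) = -35.00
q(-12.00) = 306.00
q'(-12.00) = -35.00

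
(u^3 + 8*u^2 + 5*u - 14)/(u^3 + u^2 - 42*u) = (u^2 + u - 2)/(u*(u - 6))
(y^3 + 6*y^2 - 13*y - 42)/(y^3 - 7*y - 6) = (y + 7)/(y + 1)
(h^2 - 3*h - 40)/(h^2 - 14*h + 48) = (h + 5)/(h - 6)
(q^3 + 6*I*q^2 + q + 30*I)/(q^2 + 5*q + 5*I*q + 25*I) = (q^2 + I*q + 6)/(q + 5)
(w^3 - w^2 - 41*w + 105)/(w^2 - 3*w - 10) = (w^2 + 4*w - 21)/(w + 2)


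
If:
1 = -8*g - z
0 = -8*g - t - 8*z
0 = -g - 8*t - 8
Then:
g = -72/449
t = -440/449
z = 127/449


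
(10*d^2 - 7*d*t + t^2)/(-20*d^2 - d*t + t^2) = (-2*d + t)/(4*d + t)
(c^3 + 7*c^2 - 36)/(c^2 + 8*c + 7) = (c^3 + 7*c^2 - 36)/(c^2 + 8*c + 7)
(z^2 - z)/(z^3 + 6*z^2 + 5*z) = (z - 1)/(z^2 + 6*z + 5)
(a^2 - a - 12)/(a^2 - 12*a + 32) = (a + 3)/(a - 8)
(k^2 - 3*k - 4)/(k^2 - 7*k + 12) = (k + 1)/(k - 3)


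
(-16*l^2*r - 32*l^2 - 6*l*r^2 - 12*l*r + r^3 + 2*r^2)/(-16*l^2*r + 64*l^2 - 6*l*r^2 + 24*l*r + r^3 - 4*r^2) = (r + 2)/(r - 4)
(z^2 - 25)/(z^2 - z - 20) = (z + 5)/(z + 4)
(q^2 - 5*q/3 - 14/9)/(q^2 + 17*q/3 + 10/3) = (q - 7/3)/(q + 5)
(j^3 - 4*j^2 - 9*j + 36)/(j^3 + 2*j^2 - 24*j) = (j^2 - 9)/(j*(j + 6))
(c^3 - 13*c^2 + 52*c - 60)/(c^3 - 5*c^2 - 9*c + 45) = (c^2 - 8*c + 12)/(c^2 - 9)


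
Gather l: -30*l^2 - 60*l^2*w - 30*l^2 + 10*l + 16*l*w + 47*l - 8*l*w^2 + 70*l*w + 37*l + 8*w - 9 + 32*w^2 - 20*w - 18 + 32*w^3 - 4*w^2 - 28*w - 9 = l^2*(-60*w - 60) + l*(-8*w^2 + 86*w + 94) + 32*w^3 + 28*w^2 - 40*w - 36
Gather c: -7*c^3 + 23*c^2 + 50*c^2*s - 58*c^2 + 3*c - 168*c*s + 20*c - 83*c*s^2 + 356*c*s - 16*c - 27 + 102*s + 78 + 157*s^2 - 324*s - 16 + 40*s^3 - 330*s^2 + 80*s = -7*c^3 + c^2*(50*s - 35) + c*(-83*s^2 + 188*s + 7) + 40*s^3 - 173*s^2 - 142*s + 35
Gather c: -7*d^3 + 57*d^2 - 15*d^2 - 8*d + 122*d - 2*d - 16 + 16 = -7*d^3 + 42*d^2 + 112*d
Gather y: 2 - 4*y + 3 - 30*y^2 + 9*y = -30*y^2 + 5*y + 5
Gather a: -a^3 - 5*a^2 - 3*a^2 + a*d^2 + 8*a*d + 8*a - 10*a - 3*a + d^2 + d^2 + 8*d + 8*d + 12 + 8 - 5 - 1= -a^3 - 8*a^2 + a*(d^2 + 8*d - 5) + 2*d^2 + 16*d + 14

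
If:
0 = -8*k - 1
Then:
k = -1/8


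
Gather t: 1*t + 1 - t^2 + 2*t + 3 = -t^2 + 3*t + 4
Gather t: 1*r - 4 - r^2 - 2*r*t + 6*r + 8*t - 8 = -r^2 + 7*r + t*(8 - 2*r) - 12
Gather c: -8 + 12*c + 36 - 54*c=28 - 42*c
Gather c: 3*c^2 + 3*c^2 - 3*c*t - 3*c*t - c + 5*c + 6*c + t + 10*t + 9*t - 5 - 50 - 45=6*c^2 + c*(10 - 6*t) + 20*t - 100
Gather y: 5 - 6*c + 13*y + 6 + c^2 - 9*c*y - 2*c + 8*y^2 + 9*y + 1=c^2 - 8*c + 8*y^2 + y*(22 - 9*c) + 12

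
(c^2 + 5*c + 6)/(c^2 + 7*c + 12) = (c + 2)/(c + 4)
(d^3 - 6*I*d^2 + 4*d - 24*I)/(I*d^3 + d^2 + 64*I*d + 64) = (d^3 - 6*I*d^2 + 4*d - 24*I)/(I*d^3 + d^2 + 64*I*d + 64)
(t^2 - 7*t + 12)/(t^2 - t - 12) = (t - 3)/(t + 3)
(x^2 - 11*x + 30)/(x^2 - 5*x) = (x - 6)/x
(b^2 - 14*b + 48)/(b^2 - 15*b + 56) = (b - 6)/(b - 7)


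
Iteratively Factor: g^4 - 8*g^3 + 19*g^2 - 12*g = (g - 3)*(g^3 - 5*g^2 + 4*g) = g*(g - 3)*(g^2 - 5*g + 4) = g*(g - 3)*(g - 1)*(g - 4)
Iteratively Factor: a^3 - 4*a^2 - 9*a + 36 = (a - 3)*(a^2 - a - 12) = (a - 4)*(a - 3)*(a + 3)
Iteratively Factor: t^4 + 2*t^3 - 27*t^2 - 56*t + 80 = (t - 1)*(t^3 + 3*t^2 - 24*t - 80) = (t - 1)*(t + 4)*(t^2 - t - 20) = (t - 1)*(t + 4)^2*(t - 5)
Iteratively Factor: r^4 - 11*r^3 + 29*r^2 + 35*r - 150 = (r - 5)*(r^3 - 6*r^2 - r + 30) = (r - 5)*(r + 2)*(r^2 - 8*r + 15) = (r - 5)*(r - 3)*(r + 2)*(r - 5)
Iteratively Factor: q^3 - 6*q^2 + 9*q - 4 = (q - 4)*(q^2 - 2*q + 1) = (q - 4)*(q - 1)*(q - 1)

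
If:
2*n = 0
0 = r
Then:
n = 0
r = 0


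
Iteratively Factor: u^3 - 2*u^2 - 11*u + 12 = (u - 1)*(u^2 - u - 12) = (u - 1)*(u + 3)*(u - 4)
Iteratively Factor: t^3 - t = (t + 1)*(t^2 - t) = (t - 1)*(t + 1)*(t)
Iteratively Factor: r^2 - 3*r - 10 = (r - 5)*(r + 2)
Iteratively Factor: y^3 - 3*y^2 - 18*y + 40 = (y - 2)*(y^2 - y - 20) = (y - 5)*(y - 2)*(y + 4)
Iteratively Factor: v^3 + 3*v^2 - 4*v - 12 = (v + 3)*(v^2 - 4) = (v + 2)*(v + 3)*(v - 2)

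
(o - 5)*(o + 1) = o^2 - 4*o - 5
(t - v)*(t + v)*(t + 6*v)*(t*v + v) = t^4*v + 6*t^3*v^2 + t^3*v - t^2*v^3 + 6*t^2*v^2 - 6*t*v^4 - t*v^3 - 6*v^4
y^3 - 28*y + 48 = (y - 4)*(y - 2)*(y + 6)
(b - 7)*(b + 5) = b^2 - 2*b - 35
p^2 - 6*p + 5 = (p - 5)*(p - 1)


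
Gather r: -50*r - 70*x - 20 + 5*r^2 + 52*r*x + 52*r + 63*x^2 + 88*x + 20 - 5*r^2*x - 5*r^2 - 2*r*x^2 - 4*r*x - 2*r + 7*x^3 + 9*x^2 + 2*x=-5*r^2*x + r*(-2*x^2 + 48*x) + 7*x^3 + 72*x^2 + 20*x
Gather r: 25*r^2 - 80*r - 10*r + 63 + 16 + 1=25*r^2 - 90*r + 80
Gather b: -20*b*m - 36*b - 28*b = b*(-20*m - 64)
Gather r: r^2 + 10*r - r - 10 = r^2 + 9*r - 10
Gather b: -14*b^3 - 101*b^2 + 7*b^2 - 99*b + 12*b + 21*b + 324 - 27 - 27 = -14*b^3 - 94*b^2 - 66*b + 270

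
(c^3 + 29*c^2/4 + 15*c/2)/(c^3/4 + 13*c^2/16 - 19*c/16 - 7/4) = 4*c*(4*c^2 + 29*c + 30)/(4*c^3 + 13*c^2 - 19*c - 28)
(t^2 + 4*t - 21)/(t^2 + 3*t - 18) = (t + 7)/(t + 6)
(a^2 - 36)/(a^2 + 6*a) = (a - 6)/a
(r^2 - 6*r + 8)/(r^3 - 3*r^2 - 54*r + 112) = (r - 4)/(r^2 - r - 56)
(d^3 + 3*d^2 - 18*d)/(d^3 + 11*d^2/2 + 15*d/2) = 2*(d^2 + 3*d - 18)/(2*d^2 + 11*d + 15)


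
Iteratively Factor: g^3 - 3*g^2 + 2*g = (g)*(g^2 - 3*g + 2) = g*(g - 2)*(g - 1)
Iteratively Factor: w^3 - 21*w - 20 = (w + 4)*(w^2 - 4*w - 5) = (w - 5)*(w + 4)*(w + 1)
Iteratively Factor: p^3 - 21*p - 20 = (p + 4)*(p^2 - 4*p - 5) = (p - 5)*(p + 4)*(p + 1)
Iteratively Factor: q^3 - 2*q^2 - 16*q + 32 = (q - 4)*(q^2 + 2*q - 8) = (q - 4)*(q - 2)*(q + 4)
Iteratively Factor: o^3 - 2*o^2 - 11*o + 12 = (o + 3)*(o^2 - 5*o + 4) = (o - 4)*(o + 3)*(o - 1)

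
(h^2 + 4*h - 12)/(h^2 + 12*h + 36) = (h - 2)/(h + 6)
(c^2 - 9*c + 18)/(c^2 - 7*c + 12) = (c - 6)/(c - 4)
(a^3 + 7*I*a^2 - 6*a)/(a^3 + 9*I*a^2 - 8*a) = (a + 6*I)/(a + 8*I)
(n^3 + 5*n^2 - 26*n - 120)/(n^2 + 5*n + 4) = (n^2 + n - 30)/(n + 1)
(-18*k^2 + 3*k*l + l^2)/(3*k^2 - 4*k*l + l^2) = (-6*k - l)/(k - l)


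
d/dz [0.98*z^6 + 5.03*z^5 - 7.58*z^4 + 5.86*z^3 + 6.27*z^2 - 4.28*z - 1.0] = 5.88*z^5 + 25.15*z^4 - 30.32*z^3 + 17.58*z^2 + 12.54*z - 4.28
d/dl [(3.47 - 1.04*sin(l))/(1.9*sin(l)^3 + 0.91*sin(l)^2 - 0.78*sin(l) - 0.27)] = (3.952*sin(l)^3 - 18.8326*sin(l)^2 - 6.3154*sin(l) + 2.9874)*cos(l)/(3.61*sin(l)^6 + 3.458*sin(l)^5 - 2.1359*sin(l)^4 - 2.4456*sin(l)^3 + 0.117*sin(l)^2 + 0.4212*sin(l) + 0.0729)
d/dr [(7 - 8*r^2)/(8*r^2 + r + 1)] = (-8*r^2 - 128*r - 7)/(64*r^4 + 16*r^3 + 17*r^2 + 2*r + 1)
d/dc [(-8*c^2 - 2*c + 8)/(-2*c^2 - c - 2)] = 4*(c^2 + 16*c + 3)/(4*c^4 + 4*c^3 + 9*c^2 + 4*c + 4)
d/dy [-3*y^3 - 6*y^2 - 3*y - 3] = -9*y^2 - 12*y - 3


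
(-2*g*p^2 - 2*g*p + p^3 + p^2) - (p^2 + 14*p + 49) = -2*g*p^2 - 2*g*p + p^3 - 14*p - 49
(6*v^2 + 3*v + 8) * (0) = 0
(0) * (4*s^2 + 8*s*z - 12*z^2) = 0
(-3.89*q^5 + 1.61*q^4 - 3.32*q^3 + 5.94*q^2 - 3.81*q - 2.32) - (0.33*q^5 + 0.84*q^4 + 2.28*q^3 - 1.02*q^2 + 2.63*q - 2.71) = -4.22*q^5 + 0.77*q^4 - 5.6*q^3 + 6.96*q^2 - 6.44*q + 0.39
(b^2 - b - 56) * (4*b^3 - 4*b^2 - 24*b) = 4*b^5 - 8*b^4 - 244*b^3 + 248*b^2 + 1344*b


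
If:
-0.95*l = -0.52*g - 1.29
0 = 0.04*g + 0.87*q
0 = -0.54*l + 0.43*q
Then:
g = -2.33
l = 0.09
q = 0.11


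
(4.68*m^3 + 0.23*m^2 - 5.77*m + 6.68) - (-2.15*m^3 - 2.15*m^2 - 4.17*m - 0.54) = 6.83*m^3 + 2.38*m^2 - 1.6*m + 7.22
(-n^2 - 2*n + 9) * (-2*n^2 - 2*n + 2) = 2*n^4 + 6*n^3 - 16*n^2 - 22*n + 18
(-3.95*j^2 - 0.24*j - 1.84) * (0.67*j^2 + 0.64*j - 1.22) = -2.6465*j^4 - 2.6888*j^3 + 3.4326*j^2 - 0.8848*j + 2.2448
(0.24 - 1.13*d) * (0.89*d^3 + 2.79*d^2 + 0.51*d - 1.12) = -1.0057*d^4 - 2.9391*d^3 + 0.0933*d^2 + 1.388*d - 0.2688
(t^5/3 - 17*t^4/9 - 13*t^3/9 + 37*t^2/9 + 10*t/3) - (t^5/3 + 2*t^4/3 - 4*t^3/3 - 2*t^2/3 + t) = -23*t^4/9 - t^3/9 + 43*t^2/9 + 7*t/3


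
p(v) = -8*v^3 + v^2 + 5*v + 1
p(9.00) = -5705.00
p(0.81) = 1.45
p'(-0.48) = -1.49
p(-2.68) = 148.77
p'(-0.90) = -16.24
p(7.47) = -3240.51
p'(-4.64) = -520.99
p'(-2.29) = -125.44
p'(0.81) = -9.13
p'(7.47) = -1319.28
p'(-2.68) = -172.74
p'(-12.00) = -3475.00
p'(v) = -24*v^2 + 2*v + 5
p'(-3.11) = -233.35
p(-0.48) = -0.28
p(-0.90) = 3.14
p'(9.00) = -1921.00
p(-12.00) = 13909.00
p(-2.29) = 90.87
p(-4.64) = 798.51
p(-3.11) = 235.76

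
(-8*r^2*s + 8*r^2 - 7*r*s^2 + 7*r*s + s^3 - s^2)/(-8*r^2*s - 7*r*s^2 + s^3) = (s - 1)/s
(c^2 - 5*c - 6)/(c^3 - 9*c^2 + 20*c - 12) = (c + 1)/(c^2 - 3*c + 2)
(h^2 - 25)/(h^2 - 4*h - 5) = (h + 5)/(h + 1)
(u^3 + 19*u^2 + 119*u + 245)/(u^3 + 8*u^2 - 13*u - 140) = (u + 7)/(u - 4)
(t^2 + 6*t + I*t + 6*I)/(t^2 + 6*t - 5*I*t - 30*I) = (t + I)/(t - 5*I)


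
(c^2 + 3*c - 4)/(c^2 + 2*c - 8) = (c - 1)/(c - 2)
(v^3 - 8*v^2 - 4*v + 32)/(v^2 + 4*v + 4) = (v^2 - 10*v + 16)/(v + 2)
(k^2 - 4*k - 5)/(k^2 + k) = (k - 5)/k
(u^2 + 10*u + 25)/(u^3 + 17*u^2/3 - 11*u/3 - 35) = 3*(u + 5)/(3*u^2 + 2*u - 21)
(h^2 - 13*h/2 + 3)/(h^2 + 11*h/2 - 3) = (h - 6)/(h + 6)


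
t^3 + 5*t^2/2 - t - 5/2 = (t - 1)*(t + 1)*(t + 5/2)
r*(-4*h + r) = -4*h*r + r^2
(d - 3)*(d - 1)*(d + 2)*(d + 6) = d^4 + 4*d^3 - 17*d^2 - 24*d + 36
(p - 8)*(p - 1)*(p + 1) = p^3 - 8*p^2 - p + 8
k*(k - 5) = k^2 - 5*k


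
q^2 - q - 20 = (q - 5)*(q + 4)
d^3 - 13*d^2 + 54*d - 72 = (d - 6)*(d - 4)*(d - 3)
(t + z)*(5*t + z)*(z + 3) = 5*t^2*z + 15*t^2 + 6*t*z^2 + 18*t*z + z^3 + 3*z^2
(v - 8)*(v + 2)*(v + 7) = v^3 + v^2 - 58*v - 112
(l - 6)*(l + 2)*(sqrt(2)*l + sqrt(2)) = sqrt(2)*l^3 - 3*sqrt(2)*l^2 - 16*sqrt(2)*l - 12*sqrt(2)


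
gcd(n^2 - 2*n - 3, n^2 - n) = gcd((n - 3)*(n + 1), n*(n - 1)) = 1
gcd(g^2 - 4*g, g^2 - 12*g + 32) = g - 4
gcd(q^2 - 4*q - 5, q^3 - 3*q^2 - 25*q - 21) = q + 1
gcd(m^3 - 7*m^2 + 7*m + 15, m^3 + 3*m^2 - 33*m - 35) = m^2 - 4*m - 5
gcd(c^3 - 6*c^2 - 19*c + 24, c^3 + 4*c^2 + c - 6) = c^2 + 2*c - 3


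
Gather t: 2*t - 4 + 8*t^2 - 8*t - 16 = 8*t^2 - 6*t - 20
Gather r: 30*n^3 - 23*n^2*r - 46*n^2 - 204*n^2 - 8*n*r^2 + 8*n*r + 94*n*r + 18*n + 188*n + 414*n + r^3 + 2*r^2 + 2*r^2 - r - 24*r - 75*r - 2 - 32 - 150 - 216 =30*n^3 - 250*n^2 + 620*n + r^3 + r^2*(4 - 8*n) + r*(-23*n^2 + 102*n - 100) - 400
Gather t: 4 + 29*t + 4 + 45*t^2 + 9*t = 45*t^2 + 38*t + 8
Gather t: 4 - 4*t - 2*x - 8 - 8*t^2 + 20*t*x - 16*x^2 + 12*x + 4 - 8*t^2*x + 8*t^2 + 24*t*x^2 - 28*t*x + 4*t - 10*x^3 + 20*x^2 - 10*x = -8*t^2*x + t*(24*x^2 - 8*x) - 10*x^3 + 4*x^2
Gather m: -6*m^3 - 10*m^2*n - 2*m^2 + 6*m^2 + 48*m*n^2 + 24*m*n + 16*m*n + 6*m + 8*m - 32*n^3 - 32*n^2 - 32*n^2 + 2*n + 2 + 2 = -6*m^3 + m^2*(4 - 10*n) + m*(48*n^2 + 40*n + 14) - 32*n^3 - 64*n^2 + 2*n + 4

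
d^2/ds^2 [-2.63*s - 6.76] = 0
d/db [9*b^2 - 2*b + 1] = 18*b - 2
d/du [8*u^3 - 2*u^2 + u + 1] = 24*u^2 - 4*u + 1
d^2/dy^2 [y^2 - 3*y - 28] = 2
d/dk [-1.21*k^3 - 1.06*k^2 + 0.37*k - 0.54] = -3.63*k^2 - 2.12*k + 0.37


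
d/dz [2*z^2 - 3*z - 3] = 4*z - 3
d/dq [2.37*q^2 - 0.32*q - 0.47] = 4.74*q - 0.32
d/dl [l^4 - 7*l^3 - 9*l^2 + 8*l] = 4*l^3 - 21*l^2 - 18*l + 8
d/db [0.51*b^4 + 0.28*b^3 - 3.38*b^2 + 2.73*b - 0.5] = 2.04*b^3 + 0.84*b^2 - 6.76*b + 2.73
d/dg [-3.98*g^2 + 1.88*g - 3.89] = 1.88 - 7.96*g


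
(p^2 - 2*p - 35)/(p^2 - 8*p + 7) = (p + 5)/(p - 1)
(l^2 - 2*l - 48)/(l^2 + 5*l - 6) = (l - 8)/(l - 1)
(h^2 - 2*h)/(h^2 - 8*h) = (h - 2)/(h - 8)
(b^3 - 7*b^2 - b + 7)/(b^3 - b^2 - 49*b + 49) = (b + 1)/(b + 7)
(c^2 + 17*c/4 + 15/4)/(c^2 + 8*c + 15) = (c + 5/4)/(c + 5)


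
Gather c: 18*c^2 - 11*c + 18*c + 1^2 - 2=18*c^2 + 7*c - 1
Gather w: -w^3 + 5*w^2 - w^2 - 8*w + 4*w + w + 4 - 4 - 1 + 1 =-w^3 + 4*w^2 - 3*w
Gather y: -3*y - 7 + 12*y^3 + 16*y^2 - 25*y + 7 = 12*y^3 + 16*y^2 - 28*y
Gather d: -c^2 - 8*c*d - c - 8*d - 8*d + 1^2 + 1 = -c^2 - c + d*(-8*c - 16) + 2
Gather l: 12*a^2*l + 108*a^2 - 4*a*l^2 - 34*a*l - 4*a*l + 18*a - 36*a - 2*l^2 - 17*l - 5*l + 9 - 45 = 108*a^2 - 18*a + l^2*(-4*a - 2) + l*(12*a^2 - 38*a - 22) - 36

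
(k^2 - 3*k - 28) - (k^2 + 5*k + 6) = -8*k - 34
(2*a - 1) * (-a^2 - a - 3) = -2*a^3 - a^2 - 5*a + 3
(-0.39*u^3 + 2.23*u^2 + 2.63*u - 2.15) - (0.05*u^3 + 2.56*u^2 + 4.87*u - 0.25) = -0.44*u^3 - 0.33*u^2 - 2.24*u - 1.9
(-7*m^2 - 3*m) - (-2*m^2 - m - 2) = -5*m^2 - 2*m + 2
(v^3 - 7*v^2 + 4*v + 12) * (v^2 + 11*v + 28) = v^5 + 4*v^4 - 45*v^3 - 140*v^2 + 244*v + 336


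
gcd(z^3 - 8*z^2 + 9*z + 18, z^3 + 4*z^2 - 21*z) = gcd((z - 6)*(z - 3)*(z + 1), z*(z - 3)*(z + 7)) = z - 3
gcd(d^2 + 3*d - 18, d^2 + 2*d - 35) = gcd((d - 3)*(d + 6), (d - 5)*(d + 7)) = 1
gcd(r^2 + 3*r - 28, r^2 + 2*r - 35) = r + 7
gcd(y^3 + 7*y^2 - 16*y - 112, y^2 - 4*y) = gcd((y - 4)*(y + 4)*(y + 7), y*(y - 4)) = y - 4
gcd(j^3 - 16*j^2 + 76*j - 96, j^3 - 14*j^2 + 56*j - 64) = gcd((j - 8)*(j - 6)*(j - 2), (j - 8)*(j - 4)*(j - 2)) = j^2 - 10*j + 16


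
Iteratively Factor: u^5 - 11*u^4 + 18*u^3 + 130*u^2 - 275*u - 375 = (u + 1)*(u^4 - 12*u^3 + 30*u^2 + 100*u - 375) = (u - 5)*(u + 1)*(u^3 - 7*u^2 - 5*u + 75) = (u - 5)^2*(u + 1)*(u^2 - 2*u - 15) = (u - 5)^3*(u + 1)*(u + 3)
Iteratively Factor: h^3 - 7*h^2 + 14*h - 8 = (h - 4)*(h^2 - 3*h + 2) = (h - 4)*(h - 2)*(h - 1)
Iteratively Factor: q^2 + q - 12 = (q - 3)*(q + 4)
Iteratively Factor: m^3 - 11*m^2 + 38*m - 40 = (m - 2)*(m^2 - 9*m + 20) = (m - 5)*(m - 2)*(m - 4)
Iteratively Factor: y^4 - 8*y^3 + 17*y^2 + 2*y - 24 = (y - 4)*(y^3 - 4*y^2 + y + 6) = (y - 4)*(y - 2)*(y^2 - 2*y - 3) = (y - 4)*(y - 3)*(y - 2)*(y + 1)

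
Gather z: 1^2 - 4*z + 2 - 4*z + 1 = 4 - 8*z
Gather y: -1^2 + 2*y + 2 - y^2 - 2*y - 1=-y^2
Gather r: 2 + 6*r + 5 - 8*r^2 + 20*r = -8*r^2 + 26*r + 7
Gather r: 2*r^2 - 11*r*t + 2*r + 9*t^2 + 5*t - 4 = 2*r^2 + r*(2 - 11*t) + 9*t^2 + 5*t - 4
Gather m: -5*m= -5*m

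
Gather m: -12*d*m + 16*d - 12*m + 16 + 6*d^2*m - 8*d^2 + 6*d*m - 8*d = -8*d^2 + 8*d + m*(6*d^2 - 6*d - 12) + 16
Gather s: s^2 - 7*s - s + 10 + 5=s^2 - 8*s + 15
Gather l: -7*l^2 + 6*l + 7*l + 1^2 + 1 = -7*l^2 + 13*l + 2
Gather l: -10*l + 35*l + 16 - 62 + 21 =25*l - 25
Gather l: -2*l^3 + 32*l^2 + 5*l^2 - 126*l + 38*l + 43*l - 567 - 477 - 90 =-2*l^3 + 37*l^2 - 45*l - 1134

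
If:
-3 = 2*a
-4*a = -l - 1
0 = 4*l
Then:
No Solution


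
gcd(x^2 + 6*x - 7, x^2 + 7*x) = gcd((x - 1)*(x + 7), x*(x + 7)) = x + 7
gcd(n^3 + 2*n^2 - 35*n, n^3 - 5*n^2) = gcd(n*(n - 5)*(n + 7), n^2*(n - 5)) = n^2 - 5*n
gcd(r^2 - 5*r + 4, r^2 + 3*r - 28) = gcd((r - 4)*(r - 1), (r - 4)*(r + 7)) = r - 4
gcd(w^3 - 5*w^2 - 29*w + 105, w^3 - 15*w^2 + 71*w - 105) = w^2 - 10*w + 21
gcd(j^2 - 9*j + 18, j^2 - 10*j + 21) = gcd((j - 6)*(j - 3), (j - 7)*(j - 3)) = j - 3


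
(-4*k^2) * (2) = -8*k^2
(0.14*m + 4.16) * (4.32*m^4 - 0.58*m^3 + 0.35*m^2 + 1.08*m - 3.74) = 0.6048*m^5 + 17.89*m^4 - 2.3638*m^3 + 1.6072*m^2 + 3.9692*m - 15.5584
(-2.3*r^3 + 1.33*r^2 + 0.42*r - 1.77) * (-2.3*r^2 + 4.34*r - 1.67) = 5.29*r^5 - 13.041*r^4 + 8.6472*r^3 + 3.6727*r^2 - 8.3832*r + 2.9559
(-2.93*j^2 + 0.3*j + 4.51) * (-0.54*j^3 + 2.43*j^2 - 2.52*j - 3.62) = 1.5822*j^5 - 7.2819*j^4 + 5.6772*j^3 + 20.8099*j^2 - 12.4512*j - 16.3262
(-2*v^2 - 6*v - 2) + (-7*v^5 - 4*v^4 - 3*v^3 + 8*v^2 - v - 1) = -7*v^5 - 4*v^4 - 3*v^3 + 6*v^2 - 7*v - 3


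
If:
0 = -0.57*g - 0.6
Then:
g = -1.05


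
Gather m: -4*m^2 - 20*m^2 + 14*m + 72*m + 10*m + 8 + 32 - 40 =-24*m^2 + 96*m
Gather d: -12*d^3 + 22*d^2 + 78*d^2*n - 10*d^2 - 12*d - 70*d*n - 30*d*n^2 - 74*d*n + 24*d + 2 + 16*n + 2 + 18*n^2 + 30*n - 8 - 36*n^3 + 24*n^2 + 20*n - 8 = -12*d^3 + d^2*(78*n + 12) + d*(-30*n^2 - 144*n + 12) - 36*n^3 + 42*n^2 + 66*n - 12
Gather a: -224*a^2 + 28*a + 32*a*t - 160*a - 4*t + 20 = -224*a^2 + a*(32*t - 132) - 4*t + 20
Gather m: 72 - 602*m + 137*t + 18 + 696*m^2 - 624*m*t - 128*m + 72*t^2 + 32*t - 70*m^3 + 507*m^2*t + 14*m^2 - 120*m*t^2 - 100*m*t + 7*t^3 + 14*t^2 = -70*m^3 + m^2*(507*t + 710) + m*(-120*t^2 - 724*t - 730) + 7*t^3 + 86*t^2 + 169*t + 90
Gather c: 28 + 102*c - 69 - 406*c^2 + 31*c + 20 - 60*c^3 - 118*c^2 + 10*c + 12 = -60*c^3 - 524*c^2 + 143*c - 9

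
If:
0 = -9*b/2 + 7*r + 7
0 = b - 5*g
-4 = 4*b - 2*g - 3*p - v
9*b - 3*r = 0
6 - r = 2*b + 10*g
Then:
No Solution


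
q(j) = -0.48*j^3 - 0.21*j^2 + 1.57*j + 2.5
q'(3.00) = -12.65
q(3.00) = -7.64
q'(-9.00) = -111.29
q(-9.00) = 321.28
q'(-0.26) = 1.58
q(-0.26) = 2.09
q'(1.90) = -4.43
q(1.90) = 1.43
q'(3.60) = -18.60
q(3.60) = -16.96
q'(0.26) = 1.36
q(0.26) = 2.89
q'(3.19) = -14.42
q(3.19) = -10.21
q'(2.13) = -5.86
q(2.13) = 0.25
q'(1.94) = -4.66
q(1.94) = 1.25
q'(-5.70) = -42.82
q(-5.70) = 75.62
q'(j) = -1.44*j^2 - 0.42*j + 1.57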